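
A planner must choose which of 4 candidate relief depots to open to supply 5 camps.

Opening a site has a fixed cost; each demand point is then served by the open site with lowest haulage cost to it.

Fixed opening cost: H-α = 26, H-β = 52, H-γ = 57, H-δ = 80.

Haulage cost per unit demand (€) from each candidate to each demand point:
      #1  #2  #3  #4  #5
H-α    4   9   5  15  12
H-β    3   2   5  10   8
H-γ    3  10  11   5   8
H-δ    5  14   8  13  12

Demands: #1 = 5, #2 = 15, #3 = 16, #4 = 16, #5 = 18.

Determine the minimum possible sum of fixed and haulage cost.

458

Open {H-β, H-γ}: assign each demand point to its cheapest open site.
  #1→H-β 5×3=15, #2→H-β 15×2=30, #3→H-β 16×5=80, #4→H-γ 16×5=80, #5→H-β 18×8=144
  haulage cost 349, fixed 109 → total 458.
Compare {H-β}: haulage cost 429 + fixed 52 = 481.
Compare {H-α, H-β, H-γ}: haulage cost 349 + fixed 135 = 484.
Compare {H-α, H-β}: haulage cost 429 + fixed 78 = 507.
All other subsets cost ≥ 481. Minimum total cost: 458.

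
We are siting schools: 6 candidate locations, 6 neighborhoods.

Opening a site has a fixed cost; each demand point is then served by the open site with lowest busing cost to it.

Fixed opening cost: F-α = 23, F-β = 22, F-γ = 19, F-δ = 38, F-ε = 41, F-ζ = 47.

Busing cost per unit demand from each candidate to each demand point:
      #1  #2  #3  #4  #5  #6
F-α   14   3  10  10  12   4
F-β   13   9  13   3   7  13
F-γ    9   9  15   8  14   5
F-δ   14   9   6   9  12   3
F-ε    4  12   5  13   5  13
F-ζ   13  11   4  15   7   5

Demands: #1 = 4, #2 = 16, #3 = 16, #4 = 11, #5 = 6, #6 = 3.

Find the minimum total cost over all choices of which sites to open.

Open {F-α, F-β, F-ε}: assign each demand point to its cheapest open site.
  #1→F-ε 4×4=16, #2→F-α 16×3=48, #3→F-ε 16×5=80, #4→F-β 11×3=33, #5→F-ε 6×5=30, #6→F-α 3×4=12
  busing cost 219, fixed 86 → total 305.
Compare {F-α, F-β, F-γ, F-ε}: busing cost 219 + fixed 105 = 324.
Compare {F-α, F-β, F-ε, F-ζ}: busing cost 203 + fixed 133 = 336.
Compare {F-α, F-β, F-δ, F-ε}: busing cost 216 + fixed 124 = 340.
All other subsets cost ≥ 324. Minimum total cost: 305.

305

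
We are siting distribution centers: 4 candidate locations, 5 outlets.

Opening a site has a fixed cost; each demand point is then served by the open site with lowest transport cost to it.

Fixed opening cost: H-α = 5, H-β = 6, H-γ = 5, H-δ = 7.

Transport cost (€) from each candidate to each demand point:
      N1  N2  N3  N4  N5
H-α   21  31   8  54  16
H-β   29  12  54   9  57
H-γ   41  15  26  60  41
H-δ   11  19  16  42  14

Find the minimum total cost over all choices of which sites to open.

Open {H-α, H-β, H-δ}: assign each demand point to its cheapest open site.
  N1→H-δ 11, N2→H-β 12, N3→H-α 8, N4→H-β 9, N5→H-δ 14
  transport cost 54, fixed 18 → total 72.
Compare {H-β, H-δ}: transport cost 62 + fixed 13 = 75.
Compare {H-α, H-β}: transport cost 66 + fixed 11 = 77.
Compare {H-α, H-β, H-γ, H-δ}: transport cost 54 + fixed 23 = 77.
All other subsets cost ≥ 75. Minimum total cost: 72.

72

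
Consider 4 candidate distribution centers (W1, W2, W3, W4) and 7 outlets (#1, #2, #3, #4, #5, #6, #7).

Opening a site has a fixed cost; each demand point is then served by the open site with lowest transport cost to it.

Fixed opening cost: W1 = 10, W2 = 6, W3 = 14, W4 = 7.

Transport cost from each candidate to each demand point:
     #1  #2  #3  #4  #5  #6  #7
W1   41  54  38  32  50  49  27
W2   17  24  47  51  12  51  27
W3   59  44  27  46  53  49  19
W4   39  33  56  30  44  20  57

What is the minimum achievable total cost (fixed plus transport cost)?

176

Open {W2, W3, W4}: assign each demand point to its cheapest open site.
  #1→W2 17, #2→W2 24, #3→W3 27, #4→W4 30, #5→W2 12, #6→W4 20, #7→W3 19
  transport cost 149, fixed 27 → total 176.
Compare {W1, W2, W3, W4}: transport cost 149 + fixed 37 = 186.
Compare {W2, W4}: transport cost 177 + fixed 13 = 190.
Compare {W1, W2, W4}: transport cost 168 + fixed 23 = 191.
All other subsets cost ≥ 186. Minimum total cost: 176.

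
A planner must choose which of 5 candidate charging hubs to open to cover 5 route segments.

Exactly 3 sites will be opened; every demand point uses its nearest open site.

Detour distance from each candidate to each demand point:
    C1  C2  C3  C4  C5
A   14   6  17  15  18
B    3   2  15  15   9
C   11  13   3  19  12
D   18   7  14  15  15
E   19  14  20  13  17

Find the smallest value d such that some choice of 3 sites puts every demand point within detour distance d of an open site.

13

Open {A, C, E}.
  Farthest demand point is C4 at detour distance 13 (to E); all others are ≤ 13.
With {B, C, E} the worst case is 13.
With {C, D, E} the worst case is 13.
No size-3 selection achieves below 13.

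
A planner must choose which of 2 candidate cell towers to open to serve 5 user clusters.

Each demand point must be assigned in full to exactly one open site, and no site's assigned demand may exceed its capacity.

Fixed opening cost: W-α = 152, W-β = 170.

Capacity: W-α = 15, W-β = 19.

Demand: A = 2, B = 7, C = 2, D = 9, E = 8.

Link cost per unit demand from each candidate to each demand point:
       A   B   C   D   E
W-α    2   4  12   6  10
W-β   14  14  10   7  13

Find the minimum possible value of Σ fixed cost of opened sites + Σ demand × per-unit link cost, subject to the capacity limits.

541

Open {W-α, W-β}; cheapest assignment that respects the capacities:
  W-α (cap 15, load 15): B, E — cost 7×4 + 8×10 = 108
  W-β (cap 19, load 13): A, C, D — cost 2×14 + 2×10 + 9×7 = 111
  Shipping 219, fixed 322 → total 541.
  Any other capacity-feasible assignment to {W-α, W-β} ships for at least 219.
Total demand is 28 and no other set of sites has combined capacity ≥ 28, so {W-α, W-β} is the only feasible choice of open sites. Minimum: 541.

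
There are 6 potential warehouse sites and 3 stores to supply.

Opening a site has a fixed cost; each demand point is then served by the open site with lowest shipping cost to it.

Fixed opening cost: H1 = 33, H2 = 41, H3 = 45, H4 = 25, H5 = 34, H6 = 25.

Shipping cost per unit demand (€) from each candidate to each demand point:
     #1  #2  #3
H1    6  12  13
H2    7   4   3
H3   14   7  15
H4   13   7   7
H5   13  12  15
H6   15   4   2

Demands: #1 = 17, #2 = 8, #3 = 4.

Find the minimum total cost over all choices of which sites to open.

Open {H1, H6}: assign each demand point to its cheapest open site.
  #1→H1 17×6=102, #2→H6 8×4=32, #3→H6 4×2=8
  shipping cost 142, fixed 58 → total 200.
Compare {H2}: shipping cost 163 + fixed 41 = 204.
Compare {H1, H2}: shipping cost 146 + fixed 74 = 220.
Compare {H2, H6}: shipping cost 159 + fixed 66 = 225.
All other subsets cost ≥ 204. Minimum total cost: 200.

200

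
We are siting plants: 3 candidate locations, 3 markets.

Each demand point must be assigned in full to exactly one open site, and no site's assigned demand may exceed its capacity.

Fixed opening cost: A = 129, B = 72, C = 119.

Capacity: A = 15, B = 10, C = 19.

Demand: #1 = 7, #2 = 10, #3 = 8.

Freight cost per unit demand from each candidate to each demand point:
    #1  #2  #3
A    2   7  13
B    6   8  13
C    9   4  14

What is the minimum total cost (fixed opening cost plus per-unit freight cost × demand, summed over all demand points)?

385

Open {B, C}; cheapest assignment that respects the capacities:
  B (cap 10, load 7): #1 — cost 7×6 = 42
  C (cap 19, load 18): #2, #3 — cost 10×4 + 8×14 = 152
  Shipping 194, fixed 191 → total 385.
  Any other capacity-feasible assignment to {B, C} ships for at least 194.
Compare {A, B}: its best feasible assignment gives total 399.
Compare {A, C}: its best feasible assignment gives total 406.
Every other set of open sites that can feasibly serve all demand totals ≥ 399 even under its best assignment. Minimum: 385.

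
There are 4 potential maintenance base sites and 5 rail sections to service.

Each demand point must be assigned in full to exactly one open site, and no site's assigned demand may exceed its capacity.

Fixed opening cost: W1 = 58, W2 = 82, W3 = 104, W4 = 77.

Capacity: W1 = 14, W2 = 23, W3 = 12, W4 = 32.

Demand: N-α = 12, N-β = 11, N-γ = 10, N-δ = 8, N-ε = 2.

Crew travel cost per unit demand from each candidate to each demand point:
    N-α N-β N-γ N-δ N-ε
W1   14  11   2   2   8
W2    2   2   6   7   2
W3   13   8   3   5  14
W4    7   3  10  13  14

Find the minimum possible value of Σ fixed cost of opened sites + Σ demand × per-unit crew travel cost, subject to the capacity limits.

Open {W1, W2, W3}; cheapest assignment that respects the capacities:
  W1 (cap 14, load 10): N-δ, N-ε — cost 8×2 + 2×8 = 32
  W2 (cap 23, load 23): N-α, N-β — cost 12×2 + 11×2 = 46
  W3 (cap 12, load 10): N-γ — cost 10×3 = 30
  Shipping 108, fixed 244 → total 352.
  Any other capacity-feasible assignment to {W1, W2, W3} ships for at least 108.
Compare {W1, W2, W4}: its best feasible assignment gives total 354.
Compare {W2, W4}: its best feasible assignment gives total 376.
Every other set of open sites that can feasibly serve all demand totals ≥ 354 even under its best assignment. Minimum: 352.

352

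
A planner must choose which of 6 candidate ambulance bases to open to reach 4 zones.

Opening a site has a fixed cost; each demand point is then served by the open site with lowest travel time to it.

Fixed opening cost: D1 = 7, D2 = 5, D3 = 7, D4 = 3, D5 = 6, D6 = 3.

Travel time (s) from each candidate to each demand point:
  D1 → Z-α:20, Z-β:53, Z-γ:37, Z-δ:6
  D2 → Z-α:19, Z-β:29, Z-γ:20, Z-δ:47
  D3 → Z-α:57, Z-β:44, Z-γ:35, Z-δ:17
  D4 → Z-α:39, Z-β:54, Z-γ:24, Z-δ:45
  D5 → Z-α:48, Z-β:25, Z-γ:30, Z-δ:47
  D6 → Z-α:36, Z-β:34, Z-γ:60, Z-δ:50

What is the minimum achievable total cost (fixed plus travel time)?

86

Open {D1, D2}: assign each demand point to its cheapest open site.
  Z-α→D2 19, Z-β→D2 29, Z-γ→D2 20, Z-δ→D1 6
  travel time 74, fixed 12 → total 86.
Compare {D1, D2, D5}: travel time 70 + fixed 18 = 88.
Compare {D1, D2, D4}: travel time 74 + fixed 15 = 89.
Compare {D1, D2, D6}: travel time 74 + fixed 15 = 89.
All other subsets cost ≥ 88. Minimum total cost: 86.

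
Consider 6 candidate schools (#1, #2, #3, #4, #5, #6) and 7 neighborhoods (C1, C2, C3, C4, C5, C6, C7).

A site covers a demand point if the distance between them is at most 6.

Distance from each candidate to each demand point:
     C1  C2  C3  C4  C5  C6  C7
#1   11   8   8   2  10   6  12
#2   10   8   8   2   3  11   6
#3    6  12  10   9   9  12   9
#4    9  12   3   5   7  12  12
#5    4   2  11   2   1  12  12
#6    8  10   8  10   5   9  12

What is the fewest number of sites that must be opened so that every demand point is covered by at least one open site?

4

Coverage sets (demand points within 6 of each site):
  #1: {C4, C6}
  #2: {C4, C5, C7}
  #3: {C1}
  #4: {C3, C4}
  #5: {C1, C2, C4, C5}
  #6: {C5}
No 3 sites suffice: every size-3 union leaves at least one demand point uncovered.
But {#1, #2, #4, #5} covers everything, so the minimum is 4.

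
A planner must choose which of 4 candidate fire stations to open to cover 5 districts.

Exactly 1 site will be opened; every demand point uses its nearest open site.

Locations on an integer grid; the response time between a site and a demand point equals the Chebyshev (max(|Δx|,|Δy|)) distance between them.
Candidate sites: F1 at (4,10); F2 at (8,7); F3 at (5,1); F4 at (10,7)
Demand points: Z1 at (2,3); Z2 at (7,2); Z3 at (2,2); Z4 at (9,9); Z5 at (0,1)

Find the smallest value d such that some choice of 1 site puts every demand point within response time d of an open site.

Open {F2}.
  Farthest demand point is Z5 at response time 8 (to F2); all others are ≤ 8.
With {F3} the worst case is 8.
With {F1} the worst case is 9.
No size-1 selection achieves below 8.

8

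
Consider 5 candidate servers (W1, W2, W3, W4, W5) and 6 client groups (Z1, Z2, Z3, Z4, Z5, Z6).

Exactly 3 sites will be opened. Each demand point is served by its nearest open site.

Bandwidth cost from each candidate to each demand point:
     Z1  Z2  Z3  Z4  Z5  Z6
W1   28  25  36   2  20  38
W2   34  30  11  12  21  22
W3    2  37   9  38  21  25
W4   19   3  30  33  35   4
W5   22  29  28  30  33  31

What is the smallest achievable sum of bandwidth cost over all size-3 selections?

40

Open {W1, W3, W4}.
  Z1→W3 2, Z2→W4 3, Z3→W3 9, Z4→W1 2, Z5→W1 20, Z6→W4 4  ⇒ total 40.
Compare {W2, W3, W4}: total 51.
Compare {W1, W2, W4}: total 59.
No size-3 selection does better; minimum is 40.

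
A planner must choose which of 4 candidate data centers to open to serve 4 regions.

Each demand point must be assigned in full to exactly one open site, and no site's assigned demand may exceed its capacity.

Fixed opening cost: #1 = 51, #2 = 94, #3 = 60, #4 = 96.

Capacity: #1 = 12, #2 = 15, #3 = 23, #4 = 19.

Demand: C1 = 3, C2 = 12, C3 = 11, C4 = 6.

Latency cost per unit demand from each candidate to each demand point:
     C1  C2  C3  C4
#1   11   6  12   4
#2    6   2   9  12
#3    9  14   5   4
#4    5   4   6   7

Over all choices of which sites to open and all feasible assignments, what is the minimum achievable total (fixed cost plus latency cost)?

275

Open {#2, #3}; cheapest assignment that respects the capacities:
  #2 (cap 15, load 15): C1, C2 — cost 3×6 + 12×2 = 42
  #3 (cap 23, load 17): C3, C4 — cost 11×5 + 6×4 = 79
  Shipping 121, fixed 154 → total 275.
  Any other capacity-feasible assignment to {#2, #3} ships for at least 121.
Compare {#1, #3}: its best feasible assignment gives total 289.
Compare {#3, #4}: its best feasible assignment gives total 298.
Every other set of open sites that can feasibly serve all demand totals ≥ 289 even under its best assignment. Minimum: 275.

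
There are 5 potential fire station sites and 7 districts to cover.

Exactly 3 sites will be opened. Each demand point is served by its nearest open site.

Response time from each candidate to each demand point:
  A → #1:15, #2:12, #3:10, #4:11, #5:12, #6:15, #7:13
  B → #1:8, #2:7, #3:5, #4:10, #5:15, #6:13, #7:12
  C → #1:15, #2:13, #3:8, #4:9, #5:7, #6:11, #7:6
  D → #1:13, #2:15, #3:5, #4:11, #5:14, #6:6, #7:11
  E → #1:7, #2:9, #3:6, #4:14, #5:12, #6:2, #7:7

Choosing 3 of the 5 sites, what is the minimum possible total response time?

Open {B, C, E}.
  #1→E 7, #2→B 7, #3→B 5, #4→C 9, #5→C 7, #6→E 2, #7→C 6  ⇒ total 43.
Compare {C, D, E}: total 45.
Compare {A, C, E}: total 46.
No size-3 selection does better; minimum is 43.

43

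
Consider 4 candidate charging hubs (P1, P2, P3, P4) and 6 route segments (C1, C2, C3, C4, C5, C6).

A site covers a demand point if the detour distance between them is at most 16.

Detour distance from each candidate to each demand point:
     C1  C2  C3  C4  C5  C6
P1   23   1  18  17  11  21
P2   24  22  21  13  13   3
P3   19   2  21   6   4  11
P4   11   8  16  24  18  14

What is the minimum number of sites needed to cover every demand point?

2

Coverage sets (demand points within 16 of each site):
  P1: {C2, C5}
  P2: {C4, C5, C6}
  P3: {C2, C4, C5, C6}
  P4: {C1, C2, C3, C6}
No single site covers all 6 demand points.
But {P2, P4} covers everything, so the minimum is 2.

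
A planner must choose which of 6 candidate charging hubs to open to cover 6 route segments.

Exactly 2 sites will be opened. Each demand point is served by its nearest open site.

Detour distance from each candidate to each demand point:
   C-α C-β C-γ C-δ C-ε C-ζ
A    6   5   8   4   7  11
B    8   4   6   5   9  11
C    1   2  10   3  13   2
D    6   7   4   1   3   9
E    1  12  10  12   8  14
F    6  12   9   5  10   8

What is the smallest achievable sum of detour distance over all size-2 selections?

Open {C, D}.
  C-α→C 1, C-β→C 2, C-γ→D 4, C-δ→D 1, C-ε→D 3, C-ζ→C 2  ⇒ total 13.
Compare {A, C}: total 23.
Compare {B, C}: total 23.
No size-2 selection does better; minimum is 13.

13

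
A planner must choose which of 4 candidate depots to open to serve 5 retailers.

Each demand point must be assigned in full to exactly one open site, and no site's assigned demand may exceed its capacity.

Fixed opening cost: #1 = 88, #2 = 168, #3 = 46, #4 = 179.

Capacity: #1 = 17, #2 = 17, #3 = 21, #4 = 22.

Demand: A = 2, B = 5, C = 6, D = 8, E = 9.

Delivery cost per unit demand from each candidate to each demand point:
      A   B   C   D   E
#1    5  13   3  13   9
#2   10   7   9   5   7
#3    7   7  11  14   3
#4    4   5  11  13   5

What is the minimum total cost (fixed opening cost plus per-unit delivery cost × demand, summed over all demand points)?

328

Open {#1, #3}; cheapest assignment that respects the capacities:
  #1 (cap 17, load 16): A, C, D — cost 2×5 + 6×3 + 8×13 = 132
  #3 (cap 21, load 14): B, E — cost 5×7 + 9×3 = 62
  Shipping 194, fixed 134 → total 328.
  Any other capacity-feasible assignment to {#1, #3} ships for at least 194.
Compare {#2, #3}: its best feasible assignment gives total 384.
Compare {#1, #2, #3}: its best feasible assignment gives total 432.
Every other set of open sites that can feasibly serve all demand totals ≥ 384 even under its best assignment. Minimum: 328.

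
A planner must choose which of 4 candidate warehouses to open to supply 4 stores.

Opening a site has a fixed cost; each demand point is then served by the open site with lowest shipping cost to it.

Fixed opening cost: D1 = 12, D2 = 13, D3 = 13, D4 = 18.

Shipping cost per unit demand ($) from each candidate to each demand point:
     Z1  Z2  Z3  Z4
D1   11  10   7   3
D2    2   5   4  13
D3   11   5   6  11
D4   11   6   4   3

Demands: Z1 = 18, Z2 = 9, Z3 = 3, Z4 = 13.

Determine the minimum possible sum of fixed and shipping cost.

157

Open {D1, D2}: assign each demand point to its cheapest open site.
  Z1→D2 18×2=36, Z2→D2 9×5=45, Z3→D2 3×4=12, Z4→D1 13×3=39
  shipping cost 132, fixed 25 → total 157.
Compare {D2, D4}: shipping cost 132 + fixed 31 = 163.
Compare {D1, D2, D3}: shipping cost 132 + fixed 38 = 170.
Compare {D1, D2, D4}: shipping cost 132 + fixed 43 = 175.
All other subsets cost ≥ 163. Minimum total cost: 157.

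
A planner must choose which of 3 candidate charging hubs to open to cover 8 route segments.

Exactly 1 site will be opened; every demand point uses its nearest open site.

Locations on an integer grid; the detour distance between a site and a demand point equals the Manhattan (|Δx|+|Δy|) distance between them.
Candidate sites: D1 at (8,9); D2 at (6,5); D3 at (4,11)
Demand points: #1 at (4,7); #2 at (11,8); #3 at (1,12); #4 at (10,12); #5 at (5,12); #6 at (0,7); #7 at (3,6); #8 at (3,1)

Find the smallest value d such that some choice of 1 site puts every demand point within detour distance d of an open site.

Open {D3}.
  Farthest demand point is #8 at detour distance 11 (to D3); all others are ≤ 11.
With {D2} the worst case is 12.
With {D1} the worst case is 13.
No size-1 selection achieves below 11.

11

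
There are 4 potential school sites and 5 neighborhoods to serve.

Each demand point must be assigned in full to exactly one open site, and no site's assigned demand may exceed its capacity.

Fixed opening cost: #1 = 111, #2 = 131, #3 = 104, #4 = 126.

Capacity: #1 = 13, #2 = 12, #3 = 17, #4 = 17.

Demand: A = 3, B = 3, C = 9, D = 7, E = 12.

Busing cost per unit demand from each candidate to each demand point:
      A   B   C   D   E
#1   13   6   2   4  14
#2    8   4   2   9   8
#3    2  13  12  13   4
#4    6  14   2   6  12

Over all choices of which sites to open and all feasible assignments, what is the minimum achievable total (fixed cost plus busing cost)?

Open {#1, #2, #3}; cheapest assignment that respects the capacities:
  #1 (cap 13, load 7): D — cost 7×4 = 28
  #2 (cap 12, load 12): B, C — cost 3×4 + 9×2 = 30
  #3 (cap 17, load 15): A, E — cost 3×2 + 12×4 = 54
  Shipping 112, fixed 346 → total 458.
  Any other capacity-feasible assignment to {#1, #2, #3} ships for at least 112.
Compare {#1, #3, #4}: its best feasible assignment gives total 459.
Compare {#2, #3, #4}: its best feasible assignment gives total 487.
Every other set of open sites that can feasibly serve all demand totals ≥ 459 even under its best assignment. Minimum: 458.

458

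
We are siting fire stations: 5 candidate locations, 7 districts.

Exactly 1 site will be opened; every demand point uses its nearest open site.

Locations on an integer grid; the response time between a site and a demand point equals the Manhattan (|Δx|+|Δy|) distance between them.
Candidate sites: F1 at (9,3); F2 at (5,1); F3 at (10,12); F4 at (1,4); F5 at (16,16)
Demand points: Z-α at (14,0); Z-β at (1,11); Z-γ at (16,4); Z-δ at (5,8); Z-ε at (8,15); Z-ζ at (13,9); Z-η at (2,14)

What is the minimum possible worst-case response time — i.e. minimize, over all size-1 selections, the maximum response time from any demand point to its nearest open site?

16

Open {F3}.
  Farthest demand point is Z-α at response time 16 (to F3); all others are ≤ 16.
With {F2} the worst case is 17.
With {F1} the worst case is 18.
No size-1 selection achieves below 16.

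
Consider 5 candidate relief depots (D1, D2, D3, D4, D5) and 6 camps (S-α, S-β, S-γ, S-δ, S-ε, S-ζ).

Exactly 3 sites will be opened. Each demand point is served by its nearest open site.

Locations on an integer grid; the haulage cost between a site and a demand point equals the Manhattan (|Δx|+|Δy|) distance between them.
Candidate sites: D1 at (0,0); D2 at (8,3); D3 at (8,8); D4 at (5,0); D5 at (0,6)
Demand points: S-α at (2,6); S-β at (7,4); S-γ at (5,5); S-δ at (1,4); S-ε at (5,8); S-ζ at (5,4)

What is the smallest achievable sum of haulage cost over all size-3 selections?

Open {D2, D3, D5}.
  S-α→D5 2, S-β→D2 2, S-γ→D2 5, S-δ→D5 3, S-ε→D3 3, S-ζ→D2 4  ⇒ total 19.
Compare {D3, D4, D5}: total 22.
Compare {D1, D2, D5}: total 23.
No size-3 selection does better; minimum is 19.

19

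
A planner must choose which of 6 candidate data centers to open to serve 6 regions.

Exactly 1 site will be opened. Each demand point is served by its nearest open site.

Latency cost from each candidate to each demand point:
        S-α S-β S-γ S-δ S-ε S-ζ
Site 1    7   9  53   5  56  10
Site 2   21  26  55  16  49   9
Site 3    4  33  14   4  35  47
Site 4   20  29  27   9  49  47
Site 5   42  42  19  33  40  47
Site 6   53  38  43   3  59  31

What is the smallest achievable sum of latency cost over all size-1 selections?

137

Open {Site 3}.
  S-α→Site 3 4, S-β→Site 3 33, S-γ→Site 3 14, S-δ→Site 3 4, S-ε→Site 3 35, S-ζ→Site 3 47  ⇒ total 137.
Compare {Site 1}: total 140.
Compare {Site 2}: total 176.
No size-1 selection does better; minimum is 137.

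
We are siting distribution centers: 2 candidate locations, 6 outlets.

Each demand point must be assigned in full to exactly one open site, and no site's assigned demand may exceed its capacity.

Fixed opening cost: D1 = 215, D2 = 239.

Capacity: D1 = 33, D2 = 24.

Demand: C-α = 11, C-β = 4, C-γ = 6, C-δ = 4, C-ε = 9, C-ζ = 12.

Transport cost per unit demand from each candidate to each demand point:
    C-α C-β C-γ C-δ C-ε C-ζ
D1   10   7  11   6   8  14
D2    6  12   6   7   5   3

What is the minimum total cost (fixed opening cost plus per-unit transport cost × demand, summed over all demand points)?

Open {D1, D2}; cheapest assignment that respects the capacities:
  D1 (cap 33, load 23): C-β, C-γ, C-δ, C-ε — cost 4×7 + 6×11 + 4×6 + 9×8 = 190
  D2 (cap 24, load 23): C-α, C-ζ — cost 11×6 + 12×3 = 102
  Shipping 292, fixed 454 → total 746.
  Any other capacity-feasible assignment to {D1, D2} ships for at least 292.
Total demand is 46 and no other set of sites has combined capacity ≥ 46, so {D1, D2} is the only feasible choice of open sites. Minimum: 746.

746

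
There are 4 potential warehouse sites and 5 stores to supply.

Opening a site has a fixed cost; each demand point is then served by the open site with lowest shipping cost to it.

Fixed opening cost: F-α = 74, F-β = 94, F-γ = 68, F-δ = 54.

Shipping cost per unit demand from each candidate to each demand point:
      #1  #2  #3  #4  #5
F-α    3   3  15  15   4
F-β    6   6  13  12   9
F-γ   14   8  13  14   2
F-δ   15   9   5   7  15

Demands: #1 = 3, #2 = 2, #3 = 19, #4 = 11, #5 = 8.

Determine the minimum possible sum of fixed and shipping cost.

Open {F-α, F-δ}: assign each demand point to its cheapest open site.
  #1→F-α 3×3=9, #2→F-α 2×3=6, #3→F-δ 19×5=95, #4→F-δ 11×7=77, #5→F-α 8×4=32
  shipping cost 219, fixed 128 → total 347.
Compare {F-γ, F-δ}: shipping cost 246 + fixed 122 = 368.
Compare {F-α, F-γ, F-δ}: shipping cost 203 + fixed 196 = 399.
Compare {F-δ}: shipping cost 355 + fixed 54 = 409.
All other subsets cost ≥ 368. Minimum total cost: 347.

347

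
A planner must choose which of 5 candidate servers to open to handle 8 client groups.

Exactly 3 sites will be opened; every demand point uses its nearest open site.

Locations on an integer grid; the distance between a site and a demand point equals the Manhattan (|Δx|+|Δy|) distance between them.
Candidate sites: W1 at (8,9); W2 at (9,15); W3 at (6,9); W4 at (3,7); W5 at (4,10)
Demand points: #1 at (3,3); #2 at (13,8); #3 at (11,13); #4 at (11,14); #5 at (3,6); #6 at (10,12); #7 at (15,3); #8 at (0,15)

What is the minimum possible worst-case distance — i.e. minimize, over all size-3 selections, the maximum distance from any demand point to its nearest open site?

13

Open {W1, W2, W3}.
  Farthest demand point is #7 at distance 13 (to W1); all others are ≤ 13.
With {W1, W2, W4} the worst case is 13.
With {W1, W2, W5} the worst case is 13.
No size-3 selection achieves below 13.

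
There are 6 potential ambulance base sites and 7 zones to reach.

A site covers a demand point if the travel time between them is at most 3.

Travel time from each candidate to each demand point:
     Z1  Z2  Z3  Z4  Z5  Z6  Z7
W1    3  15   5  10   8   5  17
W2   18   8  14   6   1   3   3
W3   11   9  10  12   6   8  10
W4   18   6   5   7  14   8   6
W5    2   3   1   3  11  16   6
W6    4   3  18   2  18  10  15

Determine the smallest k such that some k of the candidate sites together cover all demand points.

Coverage sets (demand points within 3 of each site):
  W1: {Z1}
  W2: {Z5, Z6, Z7}
  W3: {}
  W4: {}
  W5: {Z1, Z2, Z3, Z4}
  W6: {Z2, Z4}
No single site covers all 7 demand points.
But {W2, W5} covers everything, so the minimum is 2.

2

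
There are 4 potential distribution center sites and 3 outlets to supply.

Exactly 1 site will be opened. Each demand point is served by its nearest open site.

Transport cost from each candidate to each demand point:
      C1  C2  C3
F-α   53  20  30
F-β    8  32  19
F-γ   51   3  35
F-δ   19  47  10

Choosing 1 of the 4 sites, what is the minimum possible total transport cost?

59

Open {F-β}.
  C1→F-β 8, C2→F-β 32, C3→F-β 19  ⇒ total 59.
Compare {F-δ}: total 76.
Compare {F-γ}: total 89.
No size-1 selection does better; minimum is 59.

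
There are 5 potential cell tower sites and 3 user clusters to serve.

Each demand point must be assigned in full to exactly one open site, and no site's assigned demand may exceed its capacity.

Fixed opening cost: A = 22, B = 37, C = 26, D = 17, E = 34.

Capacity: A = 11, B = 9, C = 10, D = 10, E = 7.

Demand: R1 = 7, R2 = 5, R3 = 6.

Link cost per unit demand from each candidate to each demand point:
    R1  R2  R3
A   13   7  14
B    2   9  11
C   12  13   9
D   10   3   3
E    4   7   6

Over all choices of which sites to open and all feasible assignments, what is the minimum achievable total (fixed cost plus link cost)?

143

Open {A, B, D}; cheapest assignment that respects the capacities:
  A (cap 11, load 5): R2 — cost 5×7 = 35
  B (cap 9, load 7): R1 — cost 7×2 = 14
  D (cap 10, load 6): R3 — cost 6×3 = 18
  Shipping 67, fixed 76 → total 143.
  Any other capacity-feasible assignment to {A, B, D} ships for at least 67.
Compare {B, D, E}: its best feasible assignment gives total 153.
Compare {A, D, E}: its best feasible assignment gives total 154.
Every other set of open sites that can feasibly serve all demand totals ≥ 153 even under its best assignment. Minimum: 143.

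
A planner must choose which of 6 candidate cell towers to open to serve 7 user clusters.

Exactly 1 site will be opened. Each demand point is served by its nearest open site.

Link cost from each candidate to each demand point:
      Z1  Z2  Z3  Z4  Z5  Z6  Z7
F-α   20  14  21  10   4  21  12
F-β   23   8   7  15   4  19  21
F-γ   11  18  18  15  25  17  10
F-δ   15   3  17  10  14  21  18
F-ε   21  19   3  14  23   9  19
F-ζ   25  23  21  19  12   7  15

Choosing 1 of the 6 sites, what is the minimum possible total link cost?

Open {F-β}.
  Z1→F-β 23, Z2→F-β 8, Z3→F-β 7, Z4→F-β 15, Z5→F-β 4, Z6→F-β 19, Z7→F-β 21  ⇒ total 97.
Compare {F-δ}: total 98.
Compare {F-α}: total 102.
No size-1 selection does better; minimum is 97.

97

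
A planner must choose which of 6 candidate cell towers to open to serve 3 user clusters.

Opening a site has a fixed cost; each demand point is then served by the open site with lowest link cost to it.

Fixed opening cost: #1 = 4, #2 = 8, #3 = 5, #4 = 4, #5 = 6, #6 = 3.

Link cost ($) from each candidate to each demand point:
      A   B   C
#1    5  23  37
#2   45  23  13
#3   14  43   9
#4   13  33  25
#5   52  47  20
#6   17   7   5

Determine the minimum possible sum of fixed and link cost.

24

Open {#1, #6}: assign each demand point to its cheapest open site.
  A→#1 5, B→#6 7, C→#6 5
  link cost 17, fixed 7 → total 24.
Compare {#1, #4, #6}: link cost 17 + fixed 11 = 28.
Compare {#1, #3, #6}: link cost 17 + fixed 12 = 29.
Compare {#1, #5, #6}: link cost 17 + fixed 13 = 30.
All other subsets cost ≥ 28. Minimum total cost: 24.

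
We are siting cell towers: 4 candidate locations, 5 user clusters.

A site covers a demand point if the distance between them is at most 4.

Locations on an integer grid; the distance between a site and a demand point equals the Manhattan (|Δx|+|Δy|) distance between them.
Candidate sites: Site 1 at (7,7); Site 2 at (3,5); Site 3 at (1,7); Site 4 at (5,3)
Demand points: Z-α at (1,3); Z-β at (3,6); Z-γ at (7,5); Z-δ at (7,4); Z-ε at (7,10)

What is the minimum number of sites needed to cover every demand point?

2

Coverage sets (demand points within 4 of each site):
  Site 1: {Z-γ, Z-δ, Z-ε}
  Site 2: {Z-α, Z-β, Z-γ}
  Site 3: {Z-α, Z-β}
  Site 4: {Z-α, Z-γ, Z-δ}
No single site covers all 5 demand points.
But {Site 1, Site 2} covers everything, so the minimum is 2.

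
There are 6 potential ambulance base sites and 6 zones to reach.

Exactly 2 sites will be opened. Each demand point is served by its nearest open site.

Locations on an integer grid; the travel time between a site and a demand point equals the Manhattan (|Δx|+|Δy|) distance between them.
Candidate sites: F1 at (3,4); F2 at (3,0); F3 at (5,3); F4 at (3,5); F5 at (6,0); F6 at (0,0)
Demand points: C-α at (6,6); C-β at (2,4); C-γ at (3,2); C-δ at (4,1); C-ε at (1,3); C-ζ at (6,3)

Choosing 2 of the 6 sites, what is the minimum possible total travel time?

14

Open {F1, F3}.
  C-α→F3 4, C-β→F1 1, C-γ→F1 2, C-δ→F3 3, C-ε→F1 3, C-ζ→F3 1  ⇒ total 14.
Compare {F1, F2}: total 17.
Compare {F1, F5}: total 17.
No size-2 selection does better; minimum is 14.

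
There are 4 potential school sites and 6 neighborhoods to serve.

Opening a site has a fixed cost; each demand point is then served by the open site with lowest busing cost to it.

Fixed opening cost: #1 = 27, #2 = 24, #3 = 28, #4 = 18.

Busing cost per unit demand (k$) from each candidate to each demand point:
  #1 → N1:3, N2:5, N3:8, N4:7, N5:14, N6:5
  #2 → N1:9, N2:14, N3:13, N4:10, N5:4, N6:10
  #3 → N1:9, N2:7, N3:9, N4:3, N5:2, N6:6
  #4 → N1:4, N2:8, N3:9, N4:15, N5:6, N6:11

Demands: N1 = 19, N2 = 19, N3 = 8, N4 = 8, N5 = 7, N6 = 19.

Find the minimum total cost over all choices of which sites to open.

Open {#1, #3}: assign each demand point to its cheapest open site.
  N1→#1 19×3=57, N2→#1 19×5=95, N3→#1 8×8=64, N4→#3 8×3=24, N5→#3 7×2=14, N6→#1 19×5=95
  busing cost 349, fixed 55 → total 404.
Compare {#1, #3, #4}: busing cost 349 + fixed 73 = 422.
Compare {#1, #2, #3}: busing cost 349 + fixed 79 = 428.
Compare {#1, #2}: busing cost 395 + fixed 51 = 446.
All other subsets cost ≥ 422. Minimum total cost: 404.

404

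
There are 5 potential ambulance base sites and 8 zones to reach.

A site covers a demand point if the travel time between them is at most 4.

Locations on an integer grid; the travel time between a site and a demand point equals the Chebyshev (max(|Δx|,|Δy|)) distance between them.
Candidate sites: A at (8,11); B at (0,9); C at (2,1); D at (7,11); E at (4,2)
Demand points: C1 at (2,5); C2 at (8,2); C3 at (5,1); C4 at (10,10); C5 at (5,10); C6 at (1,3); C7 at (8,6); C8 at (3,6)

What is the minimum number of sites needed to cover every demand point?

2

Coverage sets (demand points within 4 of each site):
  A: {C4, C5}
  B: {C1, C8}
  C: {C1, C3, C6}
  D: {C4, C5}
  E: {C1, C2, C3, C6, C7, C8}
No single site covers all 8 demand points.
But {A, E} covers everything, so the minimum is 2.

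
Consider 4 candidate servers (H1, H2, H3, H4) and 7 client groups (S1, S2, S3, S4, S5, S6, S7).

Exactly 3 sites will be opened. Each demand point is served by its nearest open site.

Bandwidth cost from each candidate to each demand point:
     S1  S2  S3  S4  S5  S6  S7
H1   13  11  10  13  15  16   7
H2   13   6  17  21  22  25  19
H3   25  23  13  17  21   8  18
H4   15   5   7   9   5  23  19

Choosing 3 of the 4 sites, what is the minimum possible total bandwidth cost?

Open {H1, H3, H4}.
  S1→H1 13, S2→H4 5, S3→H4 7, S4→H4 9, S5→H4 5, S6→H3 8, S7→H1 7  ⇒ total 54.
Compare {H1, H2, H4}: total 62.
Compare {H2, H3, H4}: total 65.
No size-3 selection does better; minimum is 54.

54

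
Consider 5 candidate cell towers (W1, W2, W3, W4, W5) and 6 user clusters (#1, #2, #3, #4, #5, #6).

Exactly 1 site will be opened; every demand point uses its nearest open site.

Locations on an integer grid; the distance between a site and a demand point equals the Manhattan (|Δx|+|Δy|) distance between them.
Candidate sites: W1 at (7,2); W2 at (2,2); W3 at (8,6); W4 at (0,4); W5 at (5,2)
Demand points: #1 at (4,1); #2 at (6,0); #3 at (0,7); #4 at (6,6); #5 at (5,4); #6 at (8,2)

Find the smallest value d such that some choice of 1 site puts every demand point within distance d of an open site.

8

Open {W2}.
  Farthest demand point is #4 at distance 8 (to W2); all others are ≤ 8.
With {W3} the worst case is 9.
With {W4} the worst case is 10.
No size-1 selection achieves below 8.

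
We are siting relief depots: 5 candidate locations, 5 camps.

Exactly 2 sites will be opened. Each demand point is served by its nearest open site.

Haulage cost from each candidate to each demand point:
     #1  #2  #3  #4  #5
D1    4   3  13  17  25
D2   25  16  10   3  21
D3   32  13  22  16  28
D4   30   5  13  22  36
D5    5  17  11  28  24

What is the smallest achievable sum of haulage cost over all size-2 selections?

Open {D1, D2}.
  #1→D1 4, #2→D1 3, #3→D2 10, #4→D2 3, #5→D2 21  ⇒ total 41.
Compare {D2, D5}: total 55.
Compare {D1, D5}: total 59.
No size-2 selection does better; minimum is 41.

41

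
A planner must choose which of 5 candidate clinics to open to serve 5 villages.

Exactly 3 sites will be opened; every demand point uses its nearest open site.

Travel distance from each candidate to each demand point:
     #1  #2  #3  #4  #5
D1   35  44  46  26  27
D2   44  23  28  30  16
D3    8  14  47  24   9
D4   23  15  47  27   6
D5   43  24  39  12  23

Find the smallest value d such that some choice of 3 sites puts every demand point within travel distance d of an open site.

Open {D1, D2, D3}.
  Farthest demand point is #3 at travel distance 28 (to D2); all others are ≤ 28.
With {D1, D2, D4} the worst case is 28.
With {D2, D3, D4} the worst case is 28.
No size-3 selection achieves below 28.

28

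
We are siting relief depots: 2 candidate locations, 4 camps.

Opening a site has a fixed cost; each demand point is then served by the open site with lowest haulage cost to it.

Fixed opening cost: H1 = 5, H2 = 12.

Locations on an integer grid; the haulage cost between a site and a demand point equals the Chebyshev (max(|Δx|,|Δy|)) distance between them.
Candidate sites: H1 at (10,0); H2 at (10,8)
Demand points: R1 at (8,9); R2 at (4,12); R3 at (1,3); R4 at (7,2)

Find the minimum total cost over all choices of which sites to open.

35

Open {H2}: assign each demand point to its cheapest open site.
  R1→H2 2, R2→H2 6, R3→H2 9, R4→H2 6
  haulage cost 23, fixed 12 → total 35.
Compare {H1, H2}: haulage cost 20 + fixed 17 = 37.
Compare {H1}: haulage cost 33 + fixed 5 = 38.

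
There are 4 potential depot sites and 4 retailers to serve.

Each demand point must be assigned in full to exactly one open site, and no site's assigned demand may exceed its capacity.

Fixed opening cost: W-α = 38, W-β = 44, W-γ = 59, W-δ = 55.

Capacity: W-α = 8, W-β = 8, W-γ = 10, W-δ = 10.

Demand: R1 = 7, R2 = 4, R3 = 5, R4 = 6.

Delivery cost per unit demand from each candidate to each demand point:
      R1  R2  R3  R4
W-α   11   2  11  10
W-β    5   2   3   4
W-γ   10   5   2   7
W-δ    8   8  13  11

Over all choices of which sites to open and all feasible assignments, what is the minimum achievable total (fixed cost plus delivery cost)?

266

Open {W-α, W-β, W-γ}; cheapest assignment that respects the capacities:
  W-α (cap 8, load 6): R4 — cost 6×10 = 60
  W-β (cap 8, load 7): R1 — cost 7×5 = 35
  W-γ (cap 10, load 9): R2, R3 — cost 4×5 + 5×2 = 30
  Shipping 125, fixed 141 → total 266.
  Any other capacity-feasible assignment to {W-α, W-β, W-γ} ships for at least 125.
Compare {W-β, W-γ, W-δ}: its best feasible assignment gives total 268.
Compare {W-α, W-β, W-γ, W-δ}: its best feasible assignment gives total 294.
Every other set of open sites that can feasibly serve all demand totals ≥ 268 even under its best assignment. Minimum: 266.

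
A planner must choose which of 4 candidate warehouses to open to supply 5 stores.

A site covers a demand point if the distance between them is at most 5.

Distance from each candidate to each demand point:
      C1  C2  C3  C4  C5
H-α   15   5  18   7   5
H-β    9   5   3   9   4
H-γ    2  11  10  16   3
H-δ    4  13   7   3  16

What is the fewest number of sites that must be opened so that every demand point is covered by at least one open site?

Coverage sets (demand points within 5 of each site):
  H-α: {C2, C5}
  H-β: {C2, C3, C5}
  H-γ: {C1, C5}
  H-δ: {C1, C4}
No single site covers all 5 demand points.
But {H-β, H-δ} covers everything, so the minimum is 2.

2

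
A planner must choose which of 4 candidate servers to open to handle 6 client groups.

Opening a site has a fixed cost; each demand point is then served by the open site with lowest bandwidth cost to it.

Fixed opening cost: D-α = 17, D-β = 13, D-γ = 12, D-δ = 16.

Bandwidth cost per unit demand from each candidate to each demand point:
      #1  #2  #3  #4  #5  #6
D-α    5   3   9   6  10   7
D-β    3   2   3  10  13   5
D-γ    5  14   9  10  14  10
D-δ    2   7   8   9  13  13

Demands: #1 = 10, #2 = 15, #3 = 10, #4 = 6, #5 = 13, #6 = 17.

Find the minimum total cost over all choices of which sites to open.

Open {D-α, D-β}: assign each demand point to its cheapest open site.
  #1→D-β 10×3=30, #2→D-β 15×2=30, #3→D-β 10×3=30, #4→D-α 6×6=36, #5→D-α 13×10=130, #6→D-β 17×5=85
  bandwidth cost 341, fixed 30 → total 371.
Compare {D-α, D-β, D-δ}: bandwidth cost 331 + fixed 46 = 377.
Compare {D-α, D-β, D-γ}: bandwidth cost 341 + fixed 42 = 383.
Compare {D-α, D-β, D-γ, D-δ}: bandwidth cost 331 + fixed 58 = 389.
All other subsets cost ≥ 377. Minimum total cost: 371.

371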